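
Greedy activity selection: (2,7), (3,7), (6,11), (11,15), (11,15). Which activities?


Greedy: pick earliest-ending, then skip overlaps.
Selected (2 activities): [(2, 7), (11, 15)]


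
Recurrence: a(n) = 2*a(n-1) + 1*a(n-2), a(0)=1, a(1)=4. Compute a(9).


Build bottom-up:
...a(7)=746, a(8)=1801, a(9)=2*1801+1*746=4348


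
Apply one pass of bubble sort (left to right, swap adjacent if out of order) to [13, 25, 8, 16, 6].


After one pass: [13, 8, 16, 6, 25]


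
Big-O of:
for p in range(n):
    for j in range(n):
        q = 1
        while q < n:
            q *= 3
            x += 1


Per nesting level: O(n) * O(n) * O(log n) = O(n^2 log n)
Complexity: O(n^2 log n)


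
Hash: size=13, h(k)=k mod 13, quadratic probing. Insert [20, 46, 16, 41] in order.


Insertions: 20->slot 7; 46->slot 8; 16->slot 3; 41->slot 2
Table: [None, None, 41, 16, None, None, None, 20, 46, None, None, None, None]


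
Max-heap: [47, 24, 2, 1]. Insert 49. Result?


Append 49: [47, 24, 2, 1, 49]
Bubble up: swap idx 4(49) with idx 1(24); swap idx 1(49) with idx 0(47)
Result: [49, 47, 2, 1, 24]


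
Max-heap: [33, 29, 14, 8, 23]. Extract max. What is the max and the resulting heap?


Max = 33
Replace root with last, heapify down
Resulting heap: [29, 23, 14, 8]


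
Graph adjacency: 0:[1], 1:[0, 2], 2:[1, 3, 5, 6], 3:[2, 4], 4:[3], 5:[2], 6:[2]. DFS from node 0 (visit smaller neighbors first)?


DFS stack-based: start with [0]
Visit order: [0, 1, 2, 3, 4, 5, 6]


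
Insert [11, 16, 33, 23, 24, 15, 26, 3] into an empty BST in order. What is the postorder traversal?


Root = 11; build tree by BST insertion.
Postorder traversal: [3, 15, 26, 24, 23, 33, 16, 11]


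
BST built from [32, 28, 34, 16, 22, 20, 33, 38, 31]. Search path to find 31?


BST root = 32
Search for 31: compare at each node
Path: [32, 28, 31]


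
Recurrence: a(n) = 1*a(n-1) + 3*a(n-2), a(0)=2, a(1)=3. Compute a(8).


Build bottom-up:
...a(6)=234, a(7)=531, a(8)=1*531+3*234=1233


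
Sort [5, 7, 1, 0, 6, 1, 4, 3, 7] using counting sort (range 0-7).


Count array: [1, 2, 0, 1, 1, 1, 1, 2]
Reconstruct: [0, 1, 1, 3, 4, 5, 6, 7, 7]


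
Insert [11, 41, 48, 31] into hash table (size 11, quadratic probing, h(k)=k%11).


Insertions: 11->slot 0; 41->slot 8; 48->slot 4; 31->slot 9
Table: [11, None, None, None, 48, None, None, None, 41, 31, None]


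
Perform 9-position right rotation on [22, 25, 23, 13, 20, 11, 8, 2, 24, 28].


Right rotate by 9: [25, 23, 13, 20, 11, 8, 2, 24, 28, 22]


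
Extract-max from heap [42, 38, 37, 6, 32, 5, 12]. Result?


Max = 42
Replace root with last, heapify down
Resulting heap: [38, 32, 37, 6, 12, 5]


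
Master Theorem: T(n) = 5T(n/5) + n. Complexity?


a=5, b=5, c=1. log_5(5)=1 = c=1. Case 2: O(n^c log n) = O(n log n)
Complexity: O(n log n)


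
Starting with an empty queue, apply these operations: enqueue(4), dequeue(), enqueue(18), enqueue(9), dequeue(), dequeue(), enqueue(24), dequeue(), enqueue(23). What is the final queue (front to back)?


enqueue(4) -> [4]
dequeue() returns 4 -> []
enqueue(18) -> [18]
enqueue(9) -> [18, 9]
dequeue() returns 18 -> [9]
dequeue() returns 9 -> []
enqueue(24) -> [24]
dequeue() returns 24 -> []
enqueue(23) -> [23]
Final queue (front to back): [23]


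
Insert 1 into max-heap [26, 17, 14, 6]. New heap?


Append 1: [26, 17, 14, 6, 1]
Bubble up: no swaps needed
Result: [26, 17, 14, 6, 1]


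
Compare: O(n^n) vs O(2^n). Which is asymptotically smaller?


exponential grows slower than n^n
O(2^n) is asymptotically smaller; O(n^n) grows faster


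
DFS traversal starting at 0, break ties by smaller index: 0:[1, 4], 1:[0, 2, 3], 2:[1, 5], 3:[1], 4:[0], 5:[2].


DFS stack-based: start with [0]
Visit order: [0, 1, 2, 5, 3, 4]


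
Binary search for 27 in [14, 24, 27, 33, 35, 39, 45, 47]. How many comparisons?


Search for 27:
[0,7] mid=3 arr[3]=33
[0,2] mid=1 arr[1]=24
[2,2] mid=2 arr[2]=27
Total: 3 comparisons


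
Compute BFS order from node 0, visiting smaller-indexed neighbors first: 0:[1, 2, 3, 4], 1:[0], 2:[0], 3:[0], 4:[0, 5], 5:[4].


BFS queue: start with [0]
Visit order: [0, 1, 2, 3, 4, 5]


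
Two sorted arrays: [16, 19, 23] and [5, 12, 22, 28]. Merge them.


Compare heads, take smaller each step.
Merged: [5, 12, 16, 19, 22, 23, 28]


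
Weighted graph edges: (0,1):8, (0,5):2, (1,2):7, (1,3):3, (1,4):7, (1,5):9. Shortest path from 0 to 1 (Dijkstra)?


Dijkstra from 0:
Distances: {0: 0, 1: 8, 2: 15, 3: 11, 4: 15, 5: 2}
Shortest distance to 1 = 8, path = [0, 1]


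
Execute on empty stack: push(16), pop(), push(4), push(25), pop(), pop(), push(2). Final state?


push(16) -> [16]
pop() returns 16 -> []
push(4) -> [4]
push(25) -> [4, 25]
pop() returns 25 -> [4]
pop() returns 4 -> []
push(2) -> [2]
Final stack (bottom to top): [2]


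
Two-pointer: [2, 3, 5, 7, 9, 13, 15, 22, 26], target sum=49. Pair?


Two pointers: lo=0, hi=8
No pair sums to 49


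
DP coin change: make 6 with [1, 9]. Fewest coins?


dp[0]=0; dp[i]=1+min(dp[i-c] for c in coins)
...dp[1]=1, dp[2]=2, dp[3]=3, dp[4]=4, dp[5]=5, dp[6]=6
Minimum coins for 6 = 6


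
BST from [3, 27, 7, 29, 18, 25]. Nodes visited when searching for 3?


BST root = 3
Search for 3: compare at each node
Path: [3]


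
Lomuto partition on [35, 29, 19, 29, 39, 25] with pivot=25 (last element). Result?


Elements <= 25 go left of pivot.
Result: [19, 25, 35, 29, 39, 29], pivot at index 1


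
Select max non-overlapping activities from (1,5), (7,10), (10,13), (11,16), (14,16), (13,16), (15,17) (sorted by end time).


Greedy: pick earliest-ending, then skip overlaps.
Selected (4 activities): [(1, 5), (7, 10), (10, 13), (14, 16)]


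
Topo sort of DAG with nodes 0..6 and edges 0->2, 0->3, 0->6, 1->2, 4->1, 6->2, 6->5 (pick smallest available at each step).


Kahn's algorithm, process smallest node first
Order: [0, 3, 4, 1, 6, 2, 5]


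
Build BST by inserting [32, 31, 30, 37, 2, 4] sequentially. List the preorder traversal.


Root = 32; build tree by BST insertion.
Preorder traversal: [32, 31, 30, 2, 4, 37]


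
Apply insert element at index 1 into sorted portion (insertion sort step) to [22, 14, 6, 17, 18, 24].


After one pass: [14, 22, 6, 17, 18, 24]


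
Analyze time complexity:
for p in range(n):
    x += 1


Per nesting level: O(n) = O(n)
Complexity: O(n)


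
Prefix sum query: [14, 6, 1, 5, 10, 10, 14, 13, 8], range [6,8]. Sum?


Prefix sums: [0, 14, 20, 21, 26, 36, 46, 60, 73, 81]
Sum[6..8] = prefix[9] - prefix[6] = 81 - 46 = 35


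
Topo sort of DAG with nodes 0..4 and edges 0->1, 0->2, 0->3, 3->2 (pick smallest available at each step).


Kahn's algorithm, process smallest node first
Order: [0, 1, 3, 2, 4]


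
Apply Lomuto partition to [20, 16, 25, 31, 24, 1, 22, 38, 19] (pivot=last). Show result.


Elements <= 19 go left of pivot.
Result: [16, 1, 19, 31, 24, 20, 22, 38, 25], pivot at index 2


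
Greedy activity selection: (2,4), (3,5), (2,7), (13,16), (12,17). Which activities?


Greedy: pick earliest-ending, then skip overlaps.
Selected (2 activities): [(2, 4), (13, 16)]


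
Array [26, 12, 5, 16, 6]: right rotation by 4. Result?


Right rotate by 4: [12, 5, 16, 6, 26]


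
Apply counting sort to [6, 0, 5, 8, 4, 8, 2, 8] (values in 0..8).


Count array: [1, 0, 1, 0, 1, 1, 1, 0, 3]
Reconstruct: [0, 2, 4, 5, 6, 8, 8, 8]


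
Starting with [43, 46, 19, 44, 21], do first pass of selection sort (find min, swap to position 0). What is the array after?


After one pass: [19, 46, 43, 44, 21]


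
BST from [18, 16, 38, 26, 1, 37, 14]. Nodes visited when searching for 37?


BST root = 18
Search for 37: compare at each node
Path: [18, 38, 26, 37]


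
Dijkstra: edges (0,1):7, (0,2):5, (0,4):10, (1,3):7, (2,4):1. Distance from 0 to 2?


Dijkstra from 0:
Distances: {0: 0, 1: 7, 2: 5, 3: 14, 4: 6}
Shortest distance to 2 = 5, path = [0, 2]


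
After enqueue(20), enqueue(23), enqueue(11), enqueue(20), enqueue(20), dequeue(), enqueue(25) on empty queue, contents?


enqueue(20) -> [20]
enqueue(23) -> [20, 23]
enqueue(11) -> [20, 23, 11]
enqueue(20) -> [20, 23, 11, 20]
enqueue(20) -> [20, 23, 11, 20, 20]
dequeue() returns 20 -> [23, 11, 20, 20]
enqueue(25) -> [23, 11, 20, 20, 25]
Final queue (front to back): [23, 11, 20, 20, 25]


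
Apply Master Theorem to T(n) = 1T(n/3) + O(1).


a=1, b=3, c=0. log_3(1)=0 = c=0. Case 2: O(n^c log n) = O(log n)
Complexity: O(log n)


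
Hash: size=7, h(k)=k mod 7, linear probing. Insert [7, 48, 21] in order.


Insertions: 7->slot 0; 48->slot 6; 21->slot 1
Table: [7, 21, None, None, None, None, 48]


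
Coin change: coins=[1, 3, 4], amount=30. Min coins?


dp[0]=0; dp[i]=1+min(dp[i-c] for c in coins)
...dp[25]=7, dp[26]=7, dp[27]=7, dp[28]=7, dp[29]=8, dp[30]=8
Minimum coins for 30 = 8


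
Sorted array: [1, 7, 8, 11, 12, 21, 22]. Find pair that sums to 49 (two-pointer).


Two pointers: lo=0, hi=6
No pair sums to 49


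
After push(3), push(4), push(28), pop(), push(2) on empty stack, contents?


push(3) -> [3]
push(4) -> [3, 4]
push(28) -> [3, 4, 28]
pop() returns 28 -> [3, 4]
push(2) -> [3, 4, 2]
Final stack (bottom to top): [3, 4, 2]


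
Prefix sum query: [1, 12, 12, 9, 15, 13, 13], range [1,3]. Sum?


Prefix sums: [0, 1, 13, 25, 34, 49, 62, 75]
Sum[1..3] = prefix[4] - prefix[1] = 34 - 1 = 33


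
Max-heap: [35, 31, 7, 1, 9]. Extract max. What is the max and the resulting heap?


Max = 35
Replace root with last, heapify down
Resulting heap: [31, 9, 7, 1]


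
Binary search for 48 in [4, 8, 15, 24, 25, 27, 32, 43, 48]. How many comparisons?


Search for 48:
[0,8] mid=4 arr[4]=25
[5,8] mid=6 arr[6]=32
[7,8] mid=7 arr[7]=43
[8,8] mid=8 arr[8]=48
Total: 4 comparisons


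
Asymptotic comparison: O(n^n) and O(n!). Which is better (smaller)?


factorial grows slower than n^n
O(n!) is asymptotically smaller; O(n^n) grows faster


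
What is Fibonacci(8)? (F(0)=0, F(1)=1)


F(n)=F(n-1)+F(n-2)
...F(6)=8, F(7)=13, F(8)=21


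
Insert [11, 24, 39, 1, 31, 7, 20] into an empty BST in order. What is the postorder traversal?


Root = 11; build tree by BST insertion.
Postorder traversal: [7, 1, 20, 31, 39, 24, 11]


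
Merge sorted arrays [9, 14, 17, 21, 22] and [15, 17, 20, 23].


Compare heads, take smaller each step.
Merged: [9, 14, 15, 17, 17, 20, 21, 22, 23]


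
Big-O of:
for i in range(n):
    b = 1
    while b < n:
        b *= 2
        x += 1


Per nesting level: O(n) * O(log n) = O(n log n)
Complexity: O(n log n)


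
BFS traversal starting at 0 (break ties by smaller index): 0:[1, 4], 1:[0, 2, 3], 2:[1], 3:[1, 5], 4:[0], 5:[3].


BFS queue: start with [0]
Visit order: [0, 1, 4, 2, 3, 5]


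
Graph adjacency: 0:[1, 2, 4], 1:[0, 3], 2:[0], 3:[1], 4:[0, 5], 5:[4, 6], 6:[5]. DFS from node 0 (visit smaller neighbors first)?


DFS stack-based: start with [0]
Visit order: [0, 1, 3, 2, 4, 5, 6]


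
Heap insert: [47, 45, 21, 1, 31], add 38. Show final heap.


Append 38: [47, 45, 21, 1, 31, 38]
Bubble up: swap idx 5(38) with idx 2(21)
Result: [47, 45, 38, 1, 31, 21]


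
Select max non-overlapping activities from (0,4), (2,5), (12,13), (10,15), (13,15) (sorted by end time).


Greedy: pick earliest-ending, then skip overlaps.
Selected (3 activities): [(0, 4), (12, 13), (13, 15)]


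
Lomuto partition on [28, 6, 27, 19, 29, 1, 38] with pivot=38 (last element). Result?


Elements <= 38 go left of pivot.
Result: [28, 6, 27, 19, 29, 1, 38], pivot at index 6


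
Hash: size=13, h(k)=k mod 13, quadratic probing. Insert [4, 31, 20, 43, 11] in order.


Insertions: 4->slot 4; 31->slot 5; 20->slot 7; 43->slot 8; 11->slot 11
Table: [None, None, None, None, 4, 31, None, 20, 43, None, None, 11, None]


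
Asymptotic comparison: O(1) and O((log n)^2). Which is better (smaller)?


constant grows slower than polylogarithmic
O(1) is asymptotically smaller; O((log n)^2) grows faster


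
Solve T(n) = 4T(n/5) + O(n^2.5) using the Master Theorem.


a=4, b=5, c=2.5. log_5(4)=0.861 < c=2.5. Case 3: O(n^c) = O(n^2.500)
Complexity: O(n^2.500)


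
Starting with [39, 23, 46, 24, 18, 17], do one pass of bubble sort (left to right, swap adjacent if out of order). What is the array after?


After one pass: [23, 39, 24, 18, 17, 46]


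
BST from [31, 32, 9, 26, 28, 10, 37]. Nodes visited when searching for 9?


BST root = 31
Search for 9: compare at each node
Path: [31, 9]


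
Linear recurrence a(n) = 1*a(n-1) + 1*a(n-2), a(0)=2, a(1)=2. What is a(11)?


Build bottom-up:
...a(9)=110, a(10)=178, a(11)=1*178+1*110=288


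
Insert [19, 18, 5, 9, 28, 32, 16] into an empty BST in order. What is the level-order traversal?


Root = 19; build tree by BST insertion.
Level-Order traversal: [19, 18, 28, 5, 32, 9, 16]


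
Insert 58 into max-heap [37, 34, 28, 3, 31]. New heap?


Append 58: [37, 34, 28, 3, 31, 58]
Bubble up: swap idx 5(58) with idx 2(28); swap idx 2(58) with idx 0(37)
Result: [58, 34, 37, 3, 31, 28]


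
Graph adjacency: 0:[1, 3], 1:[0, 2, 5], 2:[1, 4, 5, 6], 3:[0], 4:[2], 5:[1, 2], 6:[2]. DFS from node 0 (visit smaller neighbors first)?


DFS stack-based: start with [0]
Visit order: [0, 1, 2, 4, 5, 6, 3]


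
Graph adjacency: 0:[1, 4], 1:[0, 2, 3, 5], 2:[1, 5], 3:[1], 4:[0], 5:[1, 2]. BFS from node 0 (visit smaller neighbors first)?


BFS queue: start with [0]
Visit order: [0, 1, 4, 2, 3, 5]


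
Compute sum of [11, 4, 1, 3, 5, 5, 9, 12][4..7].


Prefix sums: [0, 11, 15, 16, 19, 24, 29, 38, 50]
Sum[4..7] = prefix[8] - prefix[4] = 50 - 19 = 31


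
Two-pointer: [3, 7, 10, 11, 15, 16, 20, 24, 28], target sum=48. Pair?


Two pointers: lo=0, hi=8
Found pair: (20, 28) summing to 48


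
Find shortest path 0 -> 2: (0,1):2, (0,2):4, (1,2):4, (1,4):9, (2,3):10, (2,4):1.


Dijkstra from 0:
Distances: {0: 0, 1: 2, 2: 4, 3: 14, 4: 5}
Shortest distance to 2 = 4, path = [0, 2]


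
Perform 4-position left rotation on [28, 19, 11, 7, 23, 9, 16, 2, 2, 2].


Left rotate by 4: [23, 9, 16, 2, 2, 2, 28, 19, 11, 7]


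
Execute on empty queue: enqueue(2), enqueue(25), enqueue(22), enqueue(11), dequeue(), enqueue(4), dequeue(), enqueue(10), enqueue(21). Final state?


enqueue(2) -> [2]
enqueue(25) -> [2, 25]
enqueue(22) -> [2, 25, 22]
enqueue(11) -> [2, 25, 22, 11]
dequeue() returns 2 -> [25, 22, 11]
enqueue(4) -> [25, 22, 11, 4]
dequeue() returns 25 -> [22, 11, 4]
enqueue(10) -> [22, 11, 4, 10]
enqueue(21) -> [22, 11, 4, 10, 21]
Final queue (front to back): [22, 11, 4, 10, 21]


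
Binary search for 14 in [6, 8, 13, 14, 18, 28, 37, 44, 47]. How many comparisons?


Search for 14:
[0,8] mid=4 arr[4]=18
[0,3] mid=1 arr[1]=8
[2,3] mid=2 arr[2]=13
[3,3] mid=3 arr[3]=14
Total: 4 comparisons


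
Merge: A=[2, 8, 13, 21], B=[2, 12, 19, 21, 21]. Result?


Compare heads, take smaller each step.
Merged: [2, 2, 8, 12, 13, 19, 21, 21, 21]


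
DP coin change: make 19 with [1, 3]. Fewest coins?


dp[0]=0; dp[i]=1+min(dp[i-c] for c in coins)
...dp[14]=6, dp[15]=5, dp[16]=6, dp[17]=7, dp[18]=6, dp[19]=7
Minimum coins for 19 = 7


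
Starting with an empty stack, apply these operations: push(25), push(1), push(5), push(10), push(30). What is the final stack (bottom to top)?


push(25) -> [25]
push(1) -> [25, 1]
push(5) -> [25, 1, 5]
push(10) -> [25, 1, 5, 10]
push(30) -> [25, 1, 5, 10, 30]
Final stack (bottom to top): [25, 1, 5, 10, 30]


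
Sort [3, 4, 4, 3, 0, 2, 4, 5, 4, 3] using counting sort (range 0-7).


Count array: [1, 0, 1, 3, 4, 1, 0, 0]
Reconstruct: [0, 2, 3, 3, 3, 4, 4, 4, 4, 5]


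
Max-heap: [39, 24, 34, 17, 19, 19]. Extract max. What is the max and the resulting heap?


Max = 39
Replace root with last, heapify down
Resulting heap: [34, 24, 19, 17, 19]


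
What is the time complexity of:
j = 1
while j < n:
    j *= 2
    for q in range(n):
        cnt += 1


Per nesting level: O(log n) * O(n) = O(n log n)
Complexity: O(n log n)


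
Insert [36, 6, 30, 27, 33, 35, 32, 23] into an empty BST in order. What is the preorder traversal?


Root = 36; build tree by BST insertion.
Preorder traversal: [36, 6, 30, 27, 23, 33, 32, 35]


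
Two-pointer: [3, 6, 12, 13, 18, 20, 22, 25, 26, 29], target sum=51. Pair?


Two pointers: lo=0, hi=9
Found pair: (22, 29) summing to 51


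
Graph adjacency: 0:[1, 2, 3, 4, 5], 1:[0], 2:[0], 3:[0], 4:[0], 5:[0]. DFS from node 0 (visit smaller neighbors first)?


DFS stack-based: start with [0]
Visit order: [0, 1, 2, 3, 4, 5]


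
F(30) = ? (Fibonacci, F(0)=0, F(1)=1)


F(n)=F(n-1)+F(n-2)
...F(28)=317811, F(29)=514229, F(30)=832040


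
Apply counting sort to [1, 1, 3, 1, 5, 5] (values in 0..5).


Count array: [0, 3, 0, 1, 0, 2]
Reconstruct: [1, 1, 1, 3, 5, 5]


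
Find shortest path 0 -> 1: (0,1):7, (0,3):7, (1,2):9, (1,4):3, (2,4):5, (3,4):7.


Dijkstra from 0:
Distances: {0: 0, 1: 7, 2: 15, 3: 7, 4: 10}
Shortest distance to 1 = 7, path = [0, 1]


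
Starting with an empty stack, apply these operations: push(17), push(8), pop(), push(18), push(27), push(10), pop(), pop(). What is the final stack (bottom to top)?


push(17) -> [17]
push(8) -> [17, 8]
pop() returns 8 -> [17]
push(18) -> [17, 18]
push(27) -> [17, 18, 27]
push(10) -> [17, 18, 27, 10]
pop() returns 10 -> [17, 18, 27]
pop() returns 27 -> [17, 18]
Final stack (bottom to top): [17, 18]


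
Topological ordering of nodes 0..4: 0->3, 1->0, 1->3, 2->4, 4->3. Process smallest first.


Kahn's algorithm, process smallest node first
Order: [1, 0, 2, 4, 3]


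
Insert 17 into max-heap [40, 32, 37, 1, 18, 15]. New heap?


Append 17: [40, 32, 37, 1, 18, 15, 17]
Bubble up: no swaps needed
Result: [40, 32, 37, 1, 18, 15, 17]


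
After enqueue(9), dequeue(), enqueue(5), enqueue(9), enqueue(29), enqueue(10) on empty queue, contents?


enqueue(9) -> [9]
dequeue() returns 9 -> []
enqueue(5) -> [5]
enqueue(9) -> [5, 9]
enqueue(29) -> [5, 9, 29]
enqueue(10) -> [5, 9, 29, 10]
Final queue (front to back): [5, 9, 29, 10]


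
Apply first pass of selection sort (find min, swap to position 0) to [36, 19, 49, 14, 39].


After one pass: [14, 19, 49, 36, 39]


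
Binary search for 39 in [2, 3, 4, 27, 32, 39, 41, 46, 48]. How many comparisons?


Search for 39:
[0,8] mid=4 arr[4]=32
[5,8] mid=6 arr[6]=41
[5,5] mid=5 arr[5]=39
Total: 3 comparisons


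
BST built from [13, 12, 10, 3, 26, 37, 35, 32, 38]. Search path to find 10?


BST root = 13
Search for 10: compare at each node
Path: [13, 12, 10]


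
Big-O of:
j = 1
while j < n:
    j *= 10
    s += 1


Per nesting level: O(log n) = O(log n)
Complexity: O(log n)


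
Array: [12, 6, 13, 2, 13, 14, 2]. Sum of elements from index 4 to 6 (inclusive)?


Prefix sums: [0, 12, 18, 31, 33, 46, 60, 62]
Sum[4..6] = prefix[7] - prefix[4] = 62 - 33 = 29


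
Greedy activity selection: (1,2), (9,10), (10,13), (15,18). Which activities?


Greedy: pick earliest-ending, then skip overlaps.
Selected (4 activities): [(1, 2), (9, 10), (10, 13), (15, 18)]


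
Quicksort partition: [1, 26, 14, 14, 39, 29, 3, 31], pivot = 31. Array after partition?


Elements <= 31 go left of pivot.
Result: [1, 26, 14, 14, 29, 3, 31, 39], pivot at index 6


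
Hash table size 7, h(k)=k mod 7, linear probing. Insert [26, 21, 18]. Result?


Insertions: 26->slot 5; 21->slot 0; 18->slot 4
Table: [21, None, None, None, 18, 26, None]


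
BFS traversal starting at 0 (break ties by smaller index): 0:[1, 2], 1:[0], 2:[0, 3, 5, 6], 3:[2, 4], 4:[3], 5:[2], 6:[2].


BFS queue: start with [0]
Visit order: [0, 1, 2, 3, 5, 6, 4]


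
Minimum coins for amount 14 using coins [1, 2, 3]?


dp[0]=0; dp[i]=1+min(dp[i-c] for c in coins)
...dp[9]=3, dp[10]=4, dp[11]=4, dp[12]=4, dp[13]=5, dp[14]=5
Minimum coins for 14 = 5


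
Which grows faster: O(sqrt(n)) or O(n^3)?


sublinear grows slower than cubic
O(sqrt(n)) is asymptotically smaller; O(n^3) grows faster


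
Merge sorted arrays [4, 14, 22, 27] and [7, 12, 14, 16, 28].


Compare heads, take smaller each step.
Merged: [4, 7, 12, 14, 14, 16, 22, 27, 28]


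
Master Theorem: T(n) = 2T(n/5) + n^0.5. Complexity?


a=2, b=5, c=0.5. log_5(2)=0.431 < c=0.5. Case 3: O(n^c) = O(sqrt(n))
Complexity: O(sqrt(n))


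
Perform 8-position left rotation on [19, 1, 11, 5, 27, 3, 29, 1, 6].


Left rotate by 8: [6, 19, 1, 11, 5, 27, 3, 29, 1]


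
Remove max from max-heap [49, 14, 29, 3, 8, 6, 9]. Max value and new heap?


Max = 49
Replace root with last, heapify down
Resulting heap: [29, 14, 9, 3, 8, 6]


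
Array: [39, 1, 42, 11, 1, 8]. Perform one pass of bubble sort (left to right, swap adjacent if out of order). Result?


After one pass: [1, 39, 11, 1, 8, 42]


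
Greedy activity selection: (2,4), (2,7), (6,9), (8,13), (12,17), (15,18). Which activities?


Greedy: pick earliest-ending, then skip overlaps.
Selected (3 activities): [(2, 4), (6, 9), (12, 17)]


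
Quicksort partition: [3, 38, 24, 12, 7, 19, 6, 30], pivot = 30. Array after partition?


Elements <= 30 go left of pivot.
Result: [3, 24, 12, 7, 19, 6, 30, 38], pivot at index 6


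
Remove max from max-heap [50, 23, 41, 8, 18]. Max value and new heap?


Max = 50
Replace root with last, heapify down
Resulting heap: [41, 23, 18, 8]


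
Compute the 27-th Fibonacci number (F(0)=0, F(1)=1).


F(n)=F(n-1)+F(n-2)
...F(25)=75025, F(26)=121393, F(27)=196418


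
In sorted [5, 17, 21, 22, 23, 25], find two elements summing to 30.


Two pointers: lo=0, hi=5
Found pair: (5, 25) summing to 30


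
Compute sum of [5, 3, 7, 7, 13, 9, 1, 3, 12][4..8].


Prefix sums: [0, 5, 8, 15, 22, 35, 44, 45, 48, 60]
Sum[4..8] = prefix[9] - prefix[4] = 60 - 22 = 38


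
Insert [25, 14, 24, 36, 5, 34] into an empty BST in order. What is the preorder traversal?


Root = 25; build tree by BST insertion.
Preorder traversal: [25, 14, 5, 24, 36, 34]


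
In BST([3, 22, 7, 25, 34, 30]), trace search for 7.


BST root = 3
Search for 7: compare at each node
Path: [3, 22, 7]


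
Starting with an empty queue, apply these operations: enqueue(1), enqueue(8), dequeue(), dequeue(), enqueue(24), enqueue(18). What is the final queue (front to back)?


enqueue(1) -> [1]
enqueue(8) -> [1, 8]
dequeue() returns 1 -> [8]
dequeue() returns 8 -> []
enqueue(24) -> [24]
enqueue(18) -> [24, 18]
Final queue (front to back): [24, 18]


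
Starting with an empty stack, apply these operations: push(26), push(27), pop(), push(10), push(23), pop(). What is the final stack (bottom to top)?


push(26) -> [26]
push(27) -> [26, 27]
pop() returns 27 -> [26]
push(10) -> [26, 10]
push(23) -> [26, 10, 23]
pop() returns 23 -> [26, 10]
Final stack (bottom to top): [26, 10]


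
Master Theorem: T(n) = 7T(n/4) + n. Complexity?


a=7, b=4, c=1. log_4(7)=1.404 > c=1. Case 1: O(n^log_b(a)) = O(n^1.404)
Complexity: O(n^1.404)


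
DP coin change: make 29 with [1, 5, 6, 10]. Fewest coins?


dp[0]=0; dp[i]=1+min(dp[i-c] for c in coins)
...dp[24]=4, dp[25]=3, dp[26]=3, dp[27]=4, dp[28]=4, dp[29]=5
Minimum coins for 29 = 5


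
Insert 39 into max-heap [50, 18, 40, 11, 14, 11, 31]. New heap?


Append 39: [50, 18, 40, 11, 14, 11, 31, 39]
Bubble up: swap idx 7(39) with idx 3(11); swap idx 3(39) with idx 1(18)
Result: [50, 39, 40, 18, 14, 11, 31, 11]


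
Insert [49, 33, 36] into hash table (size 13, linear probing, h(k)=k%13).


Insertions: 49->slot 10; 33->slot 7; 36->slot 11
Table: [None, None, None, None, None, None, None, 33, None, None, 49, 36, None]


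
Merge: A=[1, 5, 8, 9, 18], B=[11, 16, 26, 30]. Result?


Compare heads, take smaller each step.
Merged: [1, 5, 8, 9, 11, 16, 18, 26, 30]


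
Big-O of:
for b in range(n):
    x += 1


Per nesting level: O(n) = O(n)
Complexity: O(n)


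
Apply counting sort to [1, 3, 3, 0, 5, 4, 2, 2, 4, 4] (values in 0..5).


Count array: [1, 1, 2, 2, 3, 1]
Reconstruct: [0, 1, 2, 2, 3, 3, 4, 4, 4, 5]


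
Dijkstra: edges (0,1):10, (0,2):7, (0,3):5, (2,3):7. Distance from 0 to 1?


Dijkstra from 0:
Distances: {0: 0, 1: 10, 2: 7, 3: 5}
Shortest distance to 1 = 10, path = [0, 1]


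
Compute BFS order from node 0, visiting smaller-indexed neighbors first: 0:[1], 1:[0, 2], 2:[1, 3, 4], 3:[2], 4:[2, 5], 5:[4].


BFS queue: start with [0]
Visit order: [0, 1, 2, 3, 4, 5]


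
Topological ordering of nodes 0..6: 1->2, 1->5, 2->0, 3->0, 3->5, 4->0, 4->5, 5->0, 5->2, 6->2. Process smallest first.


Kahn's algorithm, process smallest node first
Order: [1, 3, 4, 5, 6, 2, 0]


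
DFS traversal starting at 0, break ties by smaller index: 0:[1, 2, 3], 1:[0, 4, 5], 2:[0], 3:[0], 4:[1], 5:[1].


DFS stack-based: start with [0]
Visit order: [0, 1, 4, 5, 2, 3]


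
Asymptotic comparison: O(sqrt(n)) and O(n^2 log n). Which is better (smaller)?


sublinear grows slower than n^2 log n
O(sqrt(n)) is asymptotically smaller; O(n^2 log n) grows faster


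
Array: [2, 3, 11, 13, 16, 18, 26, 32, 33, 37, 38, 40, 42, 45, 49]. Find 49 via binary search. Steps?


Search for 49:
[0,14] mid=7 arr[7]=32
[8,14] mid=11 arr[11]=40
[12,14] mid=13 arr[13]=45
[14,14] mid=14 arr[14]=49
Total: 4 comparisons


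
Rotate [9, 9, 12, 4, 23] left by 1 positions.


Left rotate by 1: [9, 12, 4, 23, 9]


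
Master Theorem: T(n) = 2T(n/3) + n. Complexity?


a=2, b=3, c=1. log_3(2)=0.631 < c=1. Case 3: O(n^c) = O(n)
Complexity: O(n)


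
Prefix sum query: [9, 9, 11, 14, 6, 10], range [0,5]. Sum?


Prefix sums: [0, 9, 18, 29, 43, 49, 59]
Sum[0..5] = prefix[6] - prefix[0] = 59 - 0 = 59


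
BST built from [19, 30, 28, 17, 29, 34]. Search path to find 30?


BST root = 19
Search for 30: compare at each node
Path: [19, 30]


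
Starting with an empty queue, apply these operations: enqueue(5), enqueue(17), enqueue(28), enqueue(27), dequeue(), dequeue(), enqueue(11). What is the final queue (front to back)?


enqueue(5) -> [5]
enqueue(17) -> [5, 17]
enqueue(28) -> [5, 17, 28]
enqueue(27) -> [5, 17, 28, 27]
dequeue() returns 5 -> [17, 28, 27]
dequeue() returns 17 -> [28, 27]
enqueue(11) -> [28, 27, 11]
Final queue (front to back): [28, 27, 11]


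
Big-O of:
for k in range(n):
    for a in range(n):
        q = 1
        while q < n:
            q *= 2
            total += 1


Per nesting level: O(n) * O(n) * O(log n) = O(n^2 log n)
Complexity: O(n^2 log n)


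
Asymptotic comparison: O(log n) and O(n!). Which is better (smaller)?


logarithmic grows slower than factorial
O(log n) is asymptotically smaller; O(n!) grows faster


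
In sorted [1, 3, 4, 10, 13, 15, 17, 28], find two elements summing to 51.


Two pointers: lo=0, hi=7
No pair sums to 51


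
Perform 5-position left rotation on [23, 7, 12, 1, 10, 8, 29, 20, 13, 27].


Left rotate by 5: [8, 29, 20, 13, 27, 23, 7, 12, 1, 10]


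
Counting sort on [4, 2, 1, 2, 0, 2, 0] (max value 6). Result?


Count array: [2, 1, 3, 0, 1, 0, 0]
Reconstruct: [0, 0, 1, 2, 2, 2, 4]


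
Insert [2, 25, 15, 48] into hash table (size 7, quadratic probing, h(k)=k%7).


Insertions: 2->slot 2; 25->slot 4; 15->slot 1; 48->slot 6
Table: [None, 15, 2, None, 25, None, 48]


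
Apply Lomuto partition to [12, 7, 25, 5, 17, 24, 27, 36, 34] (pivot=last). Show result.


Elements <= 34 go left of pivot.
Result: [12, 7, 25, 5, 17, 24, 27, 34, 36], pivot at index 7


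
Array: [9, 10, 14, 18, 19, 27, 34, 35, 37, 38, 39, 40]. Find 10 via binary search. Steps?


Search for 10:
[0,11] mid=5 arr[5]=27
[0,4] mid=2 arr[2]=14
[0,1] mid=0 arr[0]=9
[1,1] mid=1 arr[1]=10
Total: 4 comparisons


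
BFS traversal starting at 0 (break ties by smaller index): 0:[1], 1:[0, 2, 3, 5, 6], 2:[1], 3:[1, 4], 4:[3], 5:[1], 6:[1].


BFS queue: start with [0]
Visit order: [0, 1, 2, 3, 5, 6, 4]


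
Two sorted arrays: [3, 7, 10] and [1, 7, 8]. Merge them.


Compare heads, take smaller each step.
Merged: [1, 3, 7, 7, 8, 10]


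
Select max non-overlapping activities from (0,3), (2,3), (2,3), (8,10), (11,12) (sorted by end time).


Greedy: pick earliest-ending, then skip overlaps.
Selected (3 activities): [(0, 3), (8, 10), (11, 12)]


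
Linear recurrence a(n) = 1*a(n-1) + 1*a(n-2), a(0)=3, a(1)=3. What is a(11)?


Build bottom-up:
...a(9)=165, a(10)=267, a(11)=1*267+1*165=432


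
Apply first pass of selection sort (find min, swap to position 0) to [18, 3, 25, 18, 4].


After one pass: [3, 18, 25, 18, 4]


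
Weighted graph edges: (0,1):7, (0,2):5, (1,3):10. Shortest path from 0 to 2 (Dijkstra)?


Dijkstra from 0:
Distances: {0: 0, 1: 7, 2: 5, 3: 17}
Shortest distance to 2 = 5, path = [0, 2]


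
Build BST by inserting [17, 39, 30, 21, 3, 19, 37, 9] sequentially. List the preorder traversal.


Root = 17; build tree by BST insertion.
Preorder traversal: [17, 3, 9, 39, 30, 21, 19, 37]


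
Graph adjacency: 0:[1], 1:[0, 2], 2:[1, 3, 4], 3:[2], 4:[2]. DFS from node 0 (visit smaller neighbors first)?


DFS stack-based: start with [0]
Visit order: [0, 1, 2, 3, 4]


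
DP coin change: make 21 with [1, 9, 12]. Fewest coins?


dp[0]=0; dp[i]=1+min(dp[i-c] for c in coins)
...dp[16]=5, dp[17]=6, dp[18]=2, dp[19]=3, dp[20]=4, dp[21]=2
Minimum coins for 21 = 2


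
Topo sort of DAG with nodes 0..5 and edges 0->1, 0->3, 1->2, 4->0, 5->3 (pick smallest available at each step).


Kahn's algorithm, process smallest node first
Order: [4, 0, 1, 2, 5, 3]


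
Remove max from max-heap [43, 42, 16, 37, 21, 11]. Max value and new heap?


Max = 43
Replace root with last, heapify down
Resulting heap: [42, 37, 16, 11, 21]


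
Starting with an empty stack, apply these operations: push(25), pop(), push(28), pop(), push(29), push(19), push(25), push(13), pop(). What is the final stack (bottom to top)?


push(25) -> [25]
pop() returns 25 -> []
push(28) -> [28]
pop() returns 28 -> []
push(29) -> [29]
push(19) -> [29, 19]
push(25) -> [29, 19, 25]
push(13) -> [29, 19, 25, 13]
pop() returns 13 -> [29, 19, 25]
Final stack (bottom to top): [29, 19, 25]


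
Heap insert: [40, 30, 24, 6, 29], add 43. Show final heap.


Append 43: [40, 30, 24, 6, 29, 43]
Bubble up: swap idx 5(43) with idx 2(24); swap idx 2(43) with idx 0(40)
Result: [43, 30, 40, 6, 29, 24]


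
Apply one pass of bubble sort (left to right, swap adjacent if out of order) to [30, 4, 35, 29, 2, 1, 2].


After one pass: [4, 30, 29, 2, 1, 2, 35]


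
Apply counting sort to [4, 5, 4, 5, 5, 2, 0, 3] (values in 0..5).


Count array: [1, 0, 1, 1, 2, 3]
Reconstruct: [0, 2, 3, 4, 4, 5, 5, 5]


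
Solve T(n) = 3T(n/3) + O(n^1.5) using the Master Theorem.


a=3, b=3, c=1.5. log_3(3)=1 < c=1.5. Case 3: O(n^c) = O(n^1.500)
Complexity: O(n^1.500)


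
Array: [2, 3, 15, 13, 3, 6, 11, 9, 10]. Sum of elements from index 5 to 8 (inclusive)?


Prefix sums: [0, 2, 5, 20, 33, 36, 42, 53, 62, 72]
Sum[5..8] = prefix[9] - prefix[5] = 72 - 36 = 36


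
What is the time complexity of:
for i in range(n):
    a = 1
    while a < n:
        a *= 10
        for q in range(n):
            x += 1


Per nesting level: O(n) * O(log n) * O(n) = O(n^2 log n)
Complexity: O(n^2 log n)


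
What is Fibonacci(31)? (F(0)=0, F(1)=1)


F(n)=F(n-1)+F(n-2)
...F(29)=514229, F(30)=832040, F(31)=1346269


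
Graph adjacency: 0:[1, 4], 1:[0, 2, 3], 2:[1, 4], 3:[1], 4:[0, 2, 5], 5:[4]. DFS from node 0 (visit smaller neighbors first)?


DFS stack-based: start with [0]
Visit order: [0, 1, 2, 4, 5, 3]


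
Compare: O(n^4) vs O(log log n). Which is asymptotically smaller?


double-logarithmic grows slower than quartic
O(log log n) is asymptotically smaller; O(n^4) grows faster


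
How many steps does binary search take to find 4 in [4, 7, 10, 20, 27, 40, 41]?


Search for 4:
[0,6] mid=3 arr[3]=20
[0,2] mid=1 arr[1]=7
[0,0] mid=0 arr[0]=4
Total: 3 comparisons


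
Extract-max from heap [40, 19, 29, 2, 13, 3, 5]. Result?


Max = 40
Replace root with last, heapify down
Resulting heap: [29, 19, 5, 2, 13, 3]


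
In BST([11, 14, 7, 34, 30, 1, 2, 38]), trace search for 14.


BST root = 11
Search for 14: compare at each node
Path: [11, 14]


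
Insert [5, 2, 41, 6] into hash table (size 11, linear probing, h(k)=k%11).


Insertions: 5->slot 5; 2->slot 2; 41->slot 8; 6->slot 6
Table: [None, None, 2, None, None, 5, 6, None, 41, None, None]


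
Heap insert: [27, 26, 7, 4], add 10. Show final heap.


Append 10: [27, 26, 7, 4, 10]
Bubble up: no swaps needed
Result: [27, 26, 7, 4, 10]


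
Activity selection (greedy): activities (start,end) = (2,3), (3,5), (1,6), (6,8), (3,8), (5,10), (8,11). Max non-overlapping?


Greedy: pick earliest-ending, then skip overlaps.
Selected (4 activities): [(2, 3), (3, 5), (6, 8), (8, 11)]


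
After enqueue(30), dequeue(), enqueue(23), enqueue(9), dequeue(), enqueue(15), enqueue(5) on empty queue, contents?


enqueue(30) -> [30]
dequeue() returns 30 -> []
enqueue(23) -> [23]
enqueue(9) -> [23, 9]
dequeue() returns 23 -> [9]
enqueue(15) -> [9, 15]
enqueue(5) -> [9, 15, 5]
Final queue (front to back): [9, 15, 5]


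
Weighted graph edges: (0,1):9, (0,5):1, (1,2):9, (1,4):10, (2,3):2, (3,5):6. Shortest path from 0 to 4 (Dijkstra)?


Dijkstra from 0:
Distances: {0: 0, 1: 9, 2: 9, 3: 7, 4: 19, 5: 1}
Shortest distance to 4 = 19, path = [0, 1, 4]


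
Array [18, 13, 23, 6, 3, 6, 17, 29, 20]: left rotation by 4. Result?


Left rotate by 4: [3, 6, 17, 29, 20, 18, 13, 23, 6]


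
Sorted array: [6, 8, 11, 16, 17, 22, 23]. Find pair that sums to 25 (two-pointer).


Two pointers: lo=0, hi=6
Found pair: (8, 17) summing to 25


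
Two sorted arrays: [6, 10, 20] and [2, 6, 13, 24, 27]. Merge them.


Compare heads, take smaller each step.
Merged: [2, 6, 6, 10, 13, 20, 24, 27]


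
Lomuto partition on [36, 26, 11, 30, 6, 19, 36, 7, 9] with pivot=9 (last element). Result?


Elements <= 9 go left of pivot.
Result: [6, 7, 9, 30, 36, 19, 36, 26, 11], pivot at index 2


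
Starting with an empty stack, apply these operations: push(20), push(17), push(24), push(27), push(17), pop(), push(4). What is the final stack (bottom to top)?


push(20) -> [20]
push(17) -> [20, 17]
push(24) -> [20, 17, 24]
push(27) -> [20, 17, 24, 27]
push(17) -> [20, 17, 24, 27, 17]
pop() returns 17 -> [20, 17, 24, 27]
push(4) -> [20, 17, 24, 27, 4]
Final stack (bottom to top): [20, 17, 24, 27, 4]


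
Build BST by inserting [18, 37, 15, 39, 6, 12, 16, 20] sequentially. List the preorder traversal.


Root = 18; build tree by BST insertion.
Preorder traversal: [18, 15, 6, 12, 16, 37, 20, 39]


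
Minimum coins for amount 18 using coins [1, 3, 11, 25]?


dp[0]=0; dp[i]=1+min(dp[i-c] for c in coins)
...dp[13]=3, dp[14]=2, dp[15]=3, dp[16]=4, dp[17]=3, dp[18]=4
Minimum coins for 18 = 4


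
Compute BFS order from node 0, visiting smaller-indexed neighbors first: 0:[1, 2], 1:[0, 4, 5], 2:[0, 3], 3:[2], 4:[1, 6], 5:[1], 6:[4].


BFS queue: start with [0]
Visit order: [0, 1, 2, 4, 5, 3, 6]


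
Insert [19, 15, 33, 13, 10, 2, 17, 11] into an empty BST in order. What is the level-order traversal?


Root = 19; build tree by BST insertion.
Level-Order traversal: [19, 15, 33, 13, 17, 10, 2, 11]


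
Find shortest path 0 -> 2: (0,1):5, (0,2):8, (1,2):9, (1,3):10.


Dijkstra from 0:
Distances: {0: 0, 1: 5, 2: 8, 3: 15}
Shortest distance to 2 = 8, path = [0, 2]


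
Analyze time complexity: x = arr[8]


Analysis: constant-time operation, no loop
Complexity: O(1)


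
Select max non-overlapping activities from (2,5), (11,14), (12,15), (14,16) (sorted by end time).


Greedy: pick earliest-ending, then skip overlaps.
Selected (3 activities): [(2, 5), (11, 14), (14, 16)]


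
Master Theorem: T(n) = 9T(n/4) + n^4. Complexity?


a=9, b=4, c=4. log_4(9)=1.585 < c=4. Case 3: O(n^c) = O(n^4)
Complexity: O(n^4)


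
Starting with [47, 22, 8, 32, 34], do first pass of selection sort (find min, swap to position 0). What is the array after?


After one pass: [8, 22, 47, 32, 34]


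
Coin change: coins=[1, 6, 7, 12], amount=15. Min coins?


dp[0]=0; dp[i]=1+min(dp[i-c] for c in coins)
...dp[10]=4, dp[11]=5, dp[12]=1, dp[13]=2, dp[14]=2, dp[15]=3
Minimum coins for 15 = 3


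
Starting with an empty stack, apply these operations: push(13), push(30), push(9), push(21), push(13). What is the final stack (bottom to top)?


push(13) -> [13]
push(30) -> [13, 30]
push(9) -> [13, 30, 9]
push(21) -> [13, 30, 9, 21]
push(13) -> [13, 30, 9, 21, 13]
Final stack (bottom to top): [13, 30, 9, 21, 13]


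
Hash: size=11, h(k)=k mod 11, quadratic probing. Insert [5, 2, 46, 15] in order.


Insertions: 5->slot 5; 2->slot 2; 46->slot 3; 15->slot 4
Table: [None, None, 2, 46, 15, 5, None, None, None, None, None]


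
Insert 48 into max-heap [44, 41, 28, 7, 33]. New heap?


Append 48: [44, 41, 28, 7, 33, 48]
Bubble up: swap idx 5(48) with idx 2(28); swap idx 2(48) with idx 0(44)
Result: [48, 41, 44, 7, 33, 28]


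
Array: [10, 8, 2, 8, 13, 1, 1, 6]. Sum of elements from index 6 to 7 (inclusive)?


Prefix sums: [0, 10, 18, 20, 28, 41, 42, 43, 49]
Sum[6..7] = prefix[8] - prefix[6] = 49 - 42 = 7


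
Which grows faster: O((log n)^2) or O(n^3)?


polylogarithmic grows slower than cubic
O((log n)^2) is asymptotically smaller; O(n^3) grows faster


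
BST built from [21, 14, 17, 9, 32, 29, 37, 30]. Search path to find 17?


BST root = 21
Search for 17: compare at each node
Path: [21, 14, 17]


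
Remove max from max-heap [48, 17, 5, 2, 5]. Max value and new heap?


Max = 48
Replace root with last, heapify down
Resulting heap: [17, 5, 5, 2]


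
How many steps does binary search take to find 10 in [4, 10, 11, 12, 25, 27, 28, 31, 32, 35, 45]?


Search for 10:
[0,10] mid=5 arr[5]=27
[0,4] mid=2 arr[2]=11
[0,1] mid=0 arr[0]=4
[1,1] mid=1 arr[1]=10
Total: 4 comparisons


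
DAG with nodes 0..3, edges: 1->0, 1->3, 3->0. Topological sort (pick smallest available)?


Kahn's algorithm, process smallest node first
Order: [1, 2, 3, 0]


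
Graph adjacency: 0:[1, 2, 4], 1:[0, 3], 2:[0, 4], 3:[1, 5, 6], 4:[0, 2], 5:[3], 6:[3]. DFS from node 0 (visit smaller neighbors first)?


DFS stack-based: start with [0]
Visit order: [0, 1, 3, 5, 6, 2, 4]


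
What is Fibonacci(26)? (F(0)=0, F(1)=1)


F(n)=F(n-1)+F(n-2)
...F(24)=46368, F(25)=75025, F(26)=121393


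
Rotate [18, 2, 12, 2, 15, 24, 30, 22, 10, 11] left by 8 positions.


Left rotate by 8: [10, 11, 18, 2, 12, 2, 15, 24, 30, 22]


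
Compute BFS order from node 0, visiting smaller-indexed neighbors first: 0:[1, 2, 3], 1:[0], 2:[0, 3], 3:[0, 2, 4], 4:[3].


BFS queue: start with [0]
Visit order: [0, 1, 2, 3, 4]


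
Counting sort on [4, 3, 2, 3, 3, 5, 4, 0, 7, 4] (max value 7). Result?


Count array: [1, 0, 1, 3, 3, 1, 0, 1]
Reconstruct: [0, 2, 3, 3, 3, 4, 4, 4, 5, 7]


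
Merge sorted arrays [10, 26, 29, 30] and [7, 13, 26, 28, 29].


Compare heads, take smaller each step.
Merged: [7, 10, 13, 26, 26, 28, 29, 29, 30]


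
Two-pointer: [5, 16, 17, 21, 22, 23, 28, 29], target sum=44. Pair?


Two pointers: lo=0, hi=7
Found pair: (16, 28) summing to 44


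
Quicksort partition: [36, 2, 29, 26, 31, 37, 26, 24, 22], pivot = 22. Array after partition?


Elements <= 22 go left of pivot.
Result: [2, 22, 29, 26, 31, 37, 26, 24, 36], pivot at index 1


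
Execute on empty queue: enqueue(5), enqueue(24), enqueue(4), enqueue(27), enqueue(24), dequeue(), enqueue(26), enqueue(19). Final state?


enqueue(5) -> [5]
enqueue(24) -> [5, 24]
enqueue(4) -> [5, 24, 4]
enqueue(27) -> [5, 24, 4, 27]
enqueue(24) -> [5, 24, 4, 27, 24]
dequeue() returns 5 -> [24, 4, 27, 24]
enqueue(26) -> [24, 4, 27, 24, 26]
enqueue(19) -> [24, 4, 27, 24, 26, 19]
Final queue (front to back): [24, 4, 27, 24, 26, 19]
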